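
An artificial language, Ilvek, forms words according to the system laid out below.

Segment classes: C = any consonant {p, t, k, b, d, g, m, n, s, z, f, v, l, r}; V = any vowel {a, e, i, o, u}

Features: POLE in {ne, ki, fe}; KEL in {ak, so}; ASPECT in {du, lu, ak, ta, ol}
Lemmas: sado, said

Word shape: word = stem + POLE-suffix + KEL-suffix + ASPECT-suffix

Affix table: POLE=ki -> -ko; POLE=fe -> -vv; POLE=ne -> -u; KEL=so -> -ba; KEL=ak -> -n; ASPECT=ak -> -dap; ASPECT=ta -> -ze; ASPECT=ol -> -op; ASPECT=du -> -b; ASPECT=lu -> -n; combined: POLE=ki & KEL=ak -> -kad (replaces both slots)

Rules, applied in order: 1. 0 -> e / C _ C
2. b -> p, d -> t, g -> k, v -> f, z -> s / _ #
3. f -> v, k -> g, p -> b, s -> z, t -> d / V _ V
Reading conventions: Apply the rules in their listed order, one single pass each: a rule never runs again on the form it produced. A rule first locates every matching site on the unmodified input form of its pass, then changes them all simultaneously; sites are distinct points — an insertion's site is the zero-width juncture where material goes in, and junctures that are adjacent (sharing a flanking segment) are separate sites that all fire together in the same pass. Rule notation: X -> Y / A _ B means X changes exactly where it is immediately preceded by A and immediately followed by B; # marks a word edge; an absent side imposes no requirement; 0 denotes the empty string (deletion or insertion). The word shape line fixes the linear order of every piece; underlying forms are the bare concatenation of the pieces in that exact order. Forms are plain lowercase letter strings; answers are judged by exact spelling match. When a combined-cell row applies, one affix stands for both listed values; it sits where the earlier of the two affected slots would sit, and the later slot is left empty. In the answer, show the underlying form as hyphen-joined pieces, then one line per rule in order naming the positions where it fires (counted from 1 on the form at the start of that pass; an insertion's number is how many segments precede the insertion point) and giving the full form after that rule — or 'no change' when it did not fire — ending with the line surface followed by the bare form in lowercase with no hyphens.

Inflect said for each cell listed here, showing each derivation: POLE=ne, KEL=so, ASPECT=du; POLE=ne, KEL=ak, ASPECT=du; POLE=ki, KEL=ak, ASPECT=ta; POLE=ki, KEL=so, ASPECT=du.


cell POLE=ne, KEL=so, ASPECT=du:
underlying: said-u-ba-b
1. 0 -> e / C _ C: no change
2. b -> p, d -> t, g -> k, v -> f, z -> s / _ #: fires at position(s) 8: saidubap
3. f -> v, k -> g, p -> b, s -> z, t -> d / V _ V: no change
surface: saidubap

cell POLE=ne, KEL=ak, ASPECT=du:
underlying: said-u-n-b
1. 0 -> e / C _ C: inserts after position(s) 6: saiduneb
2. b -> p, d -> t, g -> k, v -> f, z -> s / _ #: fires at position(s) 8: saidunep
3. f -> v, k -> g, p -> b, s -> z, t -> d / V _ V: no change
surface: saidunep

cell POLE=ki, KEL=ak, ASPECT=ta:
underlying: said-kad-ze
1. 0 -> e / C _ C: inserts after position(s) 4, 7: saidekadeze
2. b -> p, d -> t, g -> k, v -> f, z -> s / _ #: no change
3. f -> v, k -> g, p -> b, s -> z, t -> d / V _ V: fires at position(s) 6: saidegadeze
surface: saidegadeze

cell POLE=ki, KEL=so, ASPECT=du:
underlying: said-ko-ba-b
1. 0 -> e / C _ C: inserts after position(s) 4: saidekobab
2. b -> p, d -> t, g -> k, v -> f, z -> s / _ #: fires at position(s) 10: saidekobap
3. f -> v, k -> g, p -> b, s -> z, t -> d / V _ V: fires at position(s) 6: saidegobap
surface: saidegobap


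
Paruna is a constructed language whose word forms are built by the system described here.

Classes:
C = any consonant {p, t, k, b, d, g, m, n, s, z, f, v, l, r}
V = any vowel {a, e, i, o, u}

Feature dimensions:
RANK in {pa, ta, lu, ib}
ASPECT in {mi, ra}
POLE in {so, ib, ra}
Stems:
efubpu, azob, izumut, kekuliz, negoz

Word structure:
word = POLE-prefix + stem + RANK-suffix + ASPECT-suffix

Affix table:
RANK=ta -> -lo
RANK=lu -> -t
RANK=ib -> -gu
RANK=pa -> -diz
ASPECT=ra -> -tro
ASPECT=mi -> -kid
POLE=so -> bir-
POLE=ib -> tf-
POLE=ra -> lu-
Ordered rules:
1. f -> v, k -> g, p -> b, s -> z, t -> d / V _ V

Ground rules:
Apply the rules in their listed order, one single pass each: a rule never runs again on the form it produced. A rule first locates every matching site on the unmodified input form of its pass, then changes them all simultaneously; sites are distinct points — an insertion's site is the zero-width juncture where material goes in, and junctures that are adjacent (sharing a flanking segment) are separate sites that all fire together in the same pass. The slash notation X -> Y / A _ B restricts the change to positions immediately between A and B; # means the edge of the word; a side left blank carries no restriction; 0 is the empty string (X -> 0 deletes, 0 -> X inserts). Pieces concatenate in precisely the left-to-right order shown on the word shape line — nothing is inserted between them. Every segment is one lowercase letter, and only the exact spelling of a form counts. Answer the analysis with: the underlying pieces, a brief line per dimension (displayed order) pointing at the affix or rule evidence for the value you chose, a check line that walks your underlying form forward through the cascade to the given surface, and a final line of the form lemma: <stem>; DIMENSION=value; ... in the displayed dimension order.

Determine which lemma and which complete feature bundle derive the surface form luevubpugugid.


underlying: lu-efubpu-gu-kid
RANK=ib - signalled by the affix -gu
ASPECT=mi - signalled by the affix -kid
POLE=ra - signalled by the affix lu-
check: luefubpugukid -> luevubpugugid
lemma: efubpu; RANK=ib; ASPECT=mi; POLE=ra


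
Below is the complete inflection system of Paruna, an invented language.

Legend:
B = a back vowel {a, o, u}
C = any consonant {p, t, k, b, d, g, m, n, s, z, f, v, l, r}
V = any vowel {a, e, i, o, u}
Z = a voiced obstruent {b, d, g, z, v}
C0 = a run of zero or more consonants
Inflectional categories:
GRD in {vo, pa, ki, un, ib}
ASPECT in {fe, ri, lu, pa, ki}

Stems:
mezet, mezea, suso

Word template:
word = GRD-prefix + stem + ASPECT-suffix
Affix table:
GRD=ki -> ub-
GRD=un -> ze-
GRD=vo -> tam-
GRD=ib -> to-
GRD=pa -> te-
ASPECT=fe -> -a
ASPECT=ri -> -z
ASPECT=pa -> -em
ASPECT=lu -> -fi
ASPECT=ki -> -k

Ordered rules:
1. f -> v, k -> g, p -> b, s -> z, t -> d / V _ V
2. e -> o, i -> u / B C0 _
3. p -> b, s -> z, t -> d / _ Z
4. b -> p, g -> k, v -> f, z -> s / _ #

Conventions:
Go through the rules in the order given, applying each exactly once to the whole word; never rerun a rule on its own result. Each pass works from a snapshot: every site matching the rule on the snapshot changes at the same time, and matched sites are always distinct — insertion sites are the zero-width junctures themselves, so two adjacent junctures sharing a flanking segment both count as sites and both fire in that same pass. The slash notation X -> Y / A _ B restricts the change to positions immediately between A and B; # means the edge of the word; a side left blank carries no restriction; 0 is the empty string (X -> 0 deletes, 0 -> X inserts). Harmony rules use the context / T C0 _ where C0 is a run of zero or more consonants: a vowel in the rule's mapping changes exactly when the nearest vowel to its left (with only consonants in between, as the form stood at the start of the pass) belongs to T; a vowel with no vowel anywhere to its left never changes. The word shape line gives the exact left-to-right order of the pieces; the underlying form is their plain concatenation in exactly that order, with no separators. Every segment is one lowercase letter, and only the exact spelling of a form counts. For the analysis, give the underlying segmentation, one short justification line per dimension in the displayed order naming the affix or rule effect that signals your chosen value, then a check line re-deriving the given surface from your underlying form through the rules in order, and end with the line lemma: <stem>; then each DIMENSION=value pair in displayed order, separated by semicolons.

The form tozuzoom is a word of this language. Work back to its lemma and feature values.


underlying: to-suso-em
GRD=ib - signalled by the affix to-
ASPECT=pa - signalled by the affix -em
check: tosusoem -> tozuzoem -> tozuzoom -> tozuzoom -> tozuzoom
lemma: suso; GRD=ib; ASPECT=pa


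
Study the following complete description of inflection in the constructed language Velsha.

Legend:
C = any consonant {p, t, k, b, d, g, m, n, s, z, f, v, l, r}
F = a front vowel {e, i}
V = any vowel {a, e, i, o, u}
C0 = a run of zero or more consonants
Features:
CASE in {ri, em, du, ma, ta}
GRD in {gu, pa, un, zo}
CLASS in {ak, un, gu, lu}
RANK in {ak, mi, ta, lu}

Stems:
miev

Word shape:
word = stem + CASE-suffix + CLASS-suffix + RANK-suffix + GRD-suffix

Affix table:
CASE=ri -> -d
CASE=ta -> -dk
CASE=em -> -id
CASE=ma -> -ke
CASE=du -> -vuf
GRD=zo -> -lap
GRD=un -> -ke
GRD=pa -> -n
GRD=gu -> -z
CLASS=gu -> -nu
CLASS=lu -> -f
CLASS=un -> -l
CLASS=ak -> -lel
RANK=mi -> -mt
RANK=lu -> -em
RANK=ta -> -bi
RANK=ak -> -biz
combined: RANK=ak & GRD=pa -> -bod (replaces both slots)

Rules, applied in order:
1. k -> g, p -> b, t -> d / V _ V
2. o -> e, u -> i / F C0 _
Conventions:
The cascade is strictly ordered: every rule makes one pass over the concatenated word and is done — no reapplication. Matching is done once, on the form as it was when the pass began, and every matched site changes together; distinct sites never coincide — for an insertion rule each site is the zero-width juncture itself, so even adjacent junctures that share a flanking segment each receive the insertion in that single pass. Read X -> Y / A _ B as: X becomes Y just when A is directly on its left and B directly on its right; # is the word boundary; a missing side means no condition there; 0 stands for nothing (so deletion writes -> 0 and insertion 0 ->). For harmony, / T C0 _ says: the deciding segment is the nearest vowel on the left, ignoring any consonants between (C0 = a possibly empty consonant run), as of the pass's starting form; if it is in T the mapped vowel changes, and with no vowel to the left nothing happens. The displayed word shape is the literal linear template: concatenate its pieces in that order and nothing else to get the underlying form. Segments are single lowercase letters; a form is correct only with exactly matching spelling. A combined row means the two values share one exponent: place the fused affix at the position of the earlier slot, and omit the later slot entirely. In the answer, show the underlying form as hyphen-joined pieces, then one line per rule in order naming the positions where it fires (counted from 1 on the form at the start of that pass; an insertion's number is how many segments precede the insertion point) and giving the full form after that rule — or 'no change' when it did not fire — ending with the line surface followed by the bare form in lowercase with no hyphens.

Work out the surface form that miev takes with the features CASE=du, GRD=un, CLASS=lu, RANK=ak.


underlying: miev-vuf-f-biz-ke
1. k -> g, p -> b, t -> d / V _ V: no change
2. o -> e, u -> i / F C0 _: fires at position(s) 6: mievviffbizke
surface: mievviffbizke


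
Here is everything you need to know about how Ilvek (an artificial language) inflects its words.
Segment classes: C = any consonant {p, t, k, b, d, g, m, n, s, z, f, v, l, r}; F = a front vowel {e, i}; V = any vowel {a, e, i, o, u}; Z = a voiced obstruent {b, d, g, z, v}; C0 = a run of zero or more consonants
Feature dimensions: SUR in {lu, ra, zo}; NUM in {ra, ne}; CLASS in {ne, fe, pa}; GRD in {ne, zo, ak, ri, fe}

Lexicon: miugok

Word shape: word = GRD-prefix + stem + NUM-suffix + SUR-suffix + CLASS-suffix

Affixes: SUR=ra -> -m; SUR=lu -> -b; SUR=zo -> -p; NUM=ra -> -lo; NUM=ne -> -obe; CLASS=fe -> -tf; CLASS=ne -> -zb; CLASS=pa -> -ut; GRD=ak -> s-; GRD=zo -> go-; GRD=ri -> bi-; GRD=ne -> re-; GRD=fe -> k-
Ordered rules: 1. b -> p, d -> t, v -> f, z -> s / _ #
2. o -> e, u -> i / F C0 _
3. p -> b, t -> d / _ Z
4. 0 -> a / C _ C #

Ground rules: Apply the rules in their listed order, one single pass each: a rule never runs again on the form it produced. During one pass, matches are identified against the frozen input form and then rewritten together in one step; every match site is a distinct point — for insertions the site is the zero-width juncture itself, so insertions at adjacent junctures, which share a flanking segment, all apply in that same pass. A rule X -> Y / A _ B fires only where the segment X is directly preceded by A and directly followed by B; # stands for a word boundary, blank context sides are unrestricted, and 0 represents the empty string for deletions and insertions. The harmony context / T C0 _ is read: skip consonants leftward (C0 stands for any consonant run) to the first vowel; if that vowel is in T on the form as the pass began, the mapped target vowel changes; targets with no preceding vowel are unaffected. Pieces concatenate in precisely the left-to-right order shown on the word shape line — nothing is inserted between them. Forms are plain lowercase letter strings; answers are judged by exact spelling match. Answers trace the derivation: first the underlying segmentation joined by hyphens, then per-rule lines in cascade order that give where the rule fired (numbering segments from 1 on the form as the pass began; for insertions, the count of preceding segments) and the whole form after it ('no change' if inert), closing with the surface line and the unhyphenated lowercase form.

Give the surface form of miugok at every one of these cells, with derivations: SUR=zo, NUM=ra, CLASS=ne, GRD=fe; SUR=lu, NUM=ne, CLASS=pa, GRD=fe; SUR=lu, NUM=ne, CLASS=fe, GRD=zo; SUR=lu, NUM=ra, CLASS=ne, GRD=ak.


cell SUR=zo, NUM=ra, CLASS=ne, GRD=fe:
underlying: k-miugok-lo-p-zb
1. b -> p, d -> t, v -> f, z -> s / _ #: fires at position(s) 12: kmiugoklopzp
2. o -> e, u -> i / F C0 _: fires at position(s) 4: kmiigoklopzp
3. p -> b, t -> d / _ Z: fires at position(s) 10: kmiigoklobzp
4. 0 -> a / C _ C #: inserts after position(s) 11: kmiigoklobzap
surface: kmiigoklobzap

cell SUR=lu, NUM=ne, CLASS=pa, GRD=fe:
underlying: k-miugok-obe-b-ut
1. b -> p, d -> t, v -> f, z -> s / _ #: no change
2. o -> e, u -> i / F C0 _: fires at position(s) 4, 12: kmiigokobebit
3. p -> b, t -> d / _ Z: no change
4. 0 -> a / C _ C #: no change
surface: kmiigokobebit

cell SUR=lu, NUM=ne, CLASS=fe, GRD=zo:
underlying: go-miugok-obe-b-tf
1. b -> p, d -> t, v -> f, z -> s / _ #: no change
2. o -> e, u -> i / F C0 _: fires at position(s) 5: gomiigokobebtf
3. p -> b, t -> d / _ Z: no change
4. 0 -> a / C _ C #: inserts after position(s) 13: gomiigokobebtaf
surface: gomiigokobebtaf

cell SUR=lu, NUM=ra, CLASS=ne, GRD=ak:
underlying: s-miugok-lo-b-zb
1. b -> p, d -> t, v -> f, z -> s / _ #: fires at position(s) 12: smiugoklobzp
2. o -> e, u -> i / F C0 _: fires at position(s) 4: smiigoklobzp
3. p -> b, t -> d / _ Z: no change
4. 0 -> a / C _ C #: inserts after position(s) 11: smiigoklobzap
surface: smiigoklobzap


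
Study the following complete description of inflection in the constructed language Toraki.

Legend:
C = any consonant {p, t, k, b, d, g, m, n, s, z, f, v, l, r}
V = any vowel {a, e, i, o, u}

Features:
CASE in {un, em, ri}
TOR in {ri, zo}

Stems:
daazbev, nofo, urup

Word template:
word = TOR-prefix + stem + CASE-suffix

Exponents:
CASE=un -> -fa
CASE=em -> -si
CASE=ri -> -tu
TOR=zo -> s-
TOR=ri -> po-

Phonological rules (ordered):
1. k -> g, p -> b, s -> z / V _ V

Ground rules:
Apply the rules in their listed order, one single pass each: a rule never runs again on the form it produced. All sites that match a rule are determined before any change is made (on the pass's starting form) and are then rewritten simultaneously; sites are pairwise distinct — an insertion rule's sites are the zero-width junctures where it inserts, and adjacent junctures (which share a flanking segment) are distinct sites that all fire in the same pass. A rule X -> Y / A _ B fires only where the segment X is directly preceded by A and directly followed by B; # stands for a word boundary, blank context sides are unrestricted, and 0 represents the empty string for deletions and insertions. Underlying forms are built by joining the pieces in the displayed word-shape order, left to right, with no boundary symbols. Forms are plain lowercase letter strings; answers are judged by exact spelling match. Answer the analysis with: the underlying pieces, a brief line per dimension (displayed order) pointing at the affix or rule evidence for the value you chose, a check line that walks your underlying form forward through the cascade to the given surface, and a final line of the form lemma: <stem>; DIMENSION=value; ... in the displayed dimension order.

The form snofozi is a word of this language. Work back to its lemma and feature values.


underlying: s-nofo-si
CASE=em - signalled by the affix -si
TOR=zo - signalled by the affix s-
check: snofosi -> snofozi
lemma: nofo; CASE=em; TOR=zo


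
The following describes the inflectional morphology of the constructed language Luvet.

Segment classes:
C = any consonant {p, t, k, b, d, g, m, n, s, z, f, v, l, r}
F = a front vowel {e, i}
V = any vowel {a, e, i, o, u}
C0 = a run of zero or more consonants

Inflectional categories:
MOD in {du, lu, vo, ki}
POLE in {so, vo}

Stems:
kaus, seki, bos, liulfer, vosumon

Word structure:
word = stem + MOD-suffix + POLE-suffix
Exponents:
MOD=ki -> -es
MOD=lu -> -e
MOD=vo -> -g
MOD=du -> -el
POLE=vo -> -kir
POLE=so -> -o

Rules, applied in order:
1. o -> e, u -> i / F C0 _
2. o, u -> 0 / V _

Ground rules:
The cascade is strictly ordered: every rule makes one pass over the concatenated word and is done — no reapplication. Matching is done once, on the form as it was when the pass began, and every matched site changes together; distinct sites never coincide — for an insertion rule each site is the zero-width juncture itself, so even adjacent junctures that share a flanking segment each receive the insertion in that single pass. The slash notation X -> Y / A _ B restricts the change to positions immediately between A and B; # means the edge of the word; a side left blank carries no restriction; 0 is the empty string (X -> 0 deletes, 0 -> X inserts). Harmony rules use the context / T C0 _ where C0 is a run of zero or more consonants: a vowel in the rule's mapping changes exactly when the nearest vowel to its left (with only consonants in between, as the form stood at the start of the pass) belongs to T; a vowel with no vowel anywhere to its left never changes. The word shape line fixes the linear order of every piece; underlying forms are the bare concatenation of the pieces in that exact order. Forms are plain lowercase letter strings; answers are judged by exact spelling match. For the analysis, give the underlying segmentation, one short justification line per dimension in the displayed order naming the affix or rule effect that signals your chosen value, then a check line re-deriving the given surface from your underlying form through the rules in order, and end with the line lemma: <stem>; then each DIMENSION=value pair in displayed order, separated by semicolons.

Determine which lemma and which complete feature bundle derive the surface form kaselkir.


underlying: kaus-el-kir
MOD=du - signalled by the affix -el
POLE=vo - signalled by the affix -kir
check: kauselkir -> kauselkir -> kaselkir
lemma: kaus; MOD=du; POLE=vo


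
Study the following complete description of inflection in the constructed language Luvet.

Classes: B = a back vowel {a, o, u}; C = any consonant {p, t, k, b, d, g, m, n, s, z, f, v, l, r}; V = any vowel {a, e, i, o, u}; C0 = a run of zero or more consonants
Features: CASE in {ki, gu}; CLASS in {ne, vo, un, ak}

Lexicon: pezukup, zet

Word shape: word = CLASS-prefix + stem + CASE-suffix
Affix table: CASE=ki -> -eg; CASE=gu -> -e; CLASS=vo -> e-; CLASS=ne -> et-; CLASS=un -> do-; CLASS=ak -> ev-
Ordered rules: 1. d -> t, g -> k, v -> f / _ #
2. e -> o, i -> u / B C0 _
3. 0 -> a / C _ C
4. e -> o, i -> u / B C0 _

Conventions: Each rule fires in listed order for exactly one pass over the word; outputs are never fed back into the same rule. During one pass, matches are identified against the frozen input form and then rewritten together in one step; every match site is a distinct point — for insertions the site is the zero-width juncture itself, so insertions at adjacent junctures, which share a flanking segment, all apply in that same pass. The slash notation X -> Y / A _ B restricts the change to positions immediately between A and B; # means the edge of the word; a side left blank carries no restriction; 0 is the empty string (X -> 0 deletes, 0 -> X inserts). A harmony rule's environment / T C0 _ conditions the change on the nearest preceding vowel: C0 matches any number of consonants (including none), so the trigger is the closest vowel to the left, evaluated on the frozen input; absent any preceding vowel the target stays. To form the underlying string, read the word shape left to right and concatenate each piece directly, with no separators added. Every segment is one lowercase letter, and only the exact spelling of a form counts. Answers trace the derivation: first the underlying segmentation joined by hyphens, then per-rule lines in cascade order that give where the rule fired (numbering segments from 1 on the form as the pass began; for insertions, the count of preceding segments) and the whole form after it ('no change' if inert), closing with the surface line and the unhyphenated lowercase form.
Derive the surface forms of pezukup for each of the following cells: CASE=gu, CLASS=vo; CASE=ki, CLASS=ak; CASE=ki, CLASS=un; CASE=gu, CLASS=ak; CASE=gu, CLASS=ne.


cell CASE=gu, CLASS=vo:
underlying: e-pezukup-e
1. d -> t, g -> k, v -> f / _ #: no change
2. e -> o, i -> u / B C0 _: fires at position(s) 9: epezukupo
3. 0 -> a / C _ C: no change
4. e -> o, i -> u / B C0 _: no change
surface: epezukupo

cell CASE=ki, CLASS=ak:
underlying: ev-pezukup-eg
1. d -> t, g -> k, v -> f / _ #: fires at position(s) 11: evpezukupek
2. e -> o, i -> u / B C0 _: fires at position(s) 10: evpezukupok
3. 0 -> a / C _ C: inserts after position(s) 2: evapezukupok
4. e -> o, i -> u / B C0 _: fires at position(s) 5: evapozukupok
surface: evapozukupok

cell CASE=ki, CLASS=un:
underlying: do-pezukup-eg
1. d -> t, g -> k, v -> f / _ #: fires at position(s) 11: dopezukupek
2. e -> o, i -> u / B C0 _: fires at position(s) 4, 10: dopozukupok
3. 0 -> a / C _ C: no change
4. e -> o, i -> u / B C0 _: no change
surface: dopozukupok

cell CASE=gu, CLASS=ak:
underlying: ev-pezukup-e
1. d -> t, g -> k, v -> f / _ #: no change
2. e -> o, i -> u / B C0 _: fires at position(s) 10: evpezukupo
3. 0 -> a / C _ C: inserts after position(s) 2: evapezukupo
4. e -> o, i -> u / B C0 _: fires at position(s) 5: evapozukupo
surface: evapozukupo

cell CASE=gu, CLASS=ne:
underlying: et-pezukup-e
1. d -> t, g -> k, v -> f / _ #: no change
2. e -> o, i -> u / B C0 _: fires at position(s) 10: etpezukupo
3. 0 -> a / C _ C: inserts after position(s) 2: etapezukupo
4. e -> o, i -> u / B C0 _: fires at position(s) 5: etapozukupo
surface: etapozukupo


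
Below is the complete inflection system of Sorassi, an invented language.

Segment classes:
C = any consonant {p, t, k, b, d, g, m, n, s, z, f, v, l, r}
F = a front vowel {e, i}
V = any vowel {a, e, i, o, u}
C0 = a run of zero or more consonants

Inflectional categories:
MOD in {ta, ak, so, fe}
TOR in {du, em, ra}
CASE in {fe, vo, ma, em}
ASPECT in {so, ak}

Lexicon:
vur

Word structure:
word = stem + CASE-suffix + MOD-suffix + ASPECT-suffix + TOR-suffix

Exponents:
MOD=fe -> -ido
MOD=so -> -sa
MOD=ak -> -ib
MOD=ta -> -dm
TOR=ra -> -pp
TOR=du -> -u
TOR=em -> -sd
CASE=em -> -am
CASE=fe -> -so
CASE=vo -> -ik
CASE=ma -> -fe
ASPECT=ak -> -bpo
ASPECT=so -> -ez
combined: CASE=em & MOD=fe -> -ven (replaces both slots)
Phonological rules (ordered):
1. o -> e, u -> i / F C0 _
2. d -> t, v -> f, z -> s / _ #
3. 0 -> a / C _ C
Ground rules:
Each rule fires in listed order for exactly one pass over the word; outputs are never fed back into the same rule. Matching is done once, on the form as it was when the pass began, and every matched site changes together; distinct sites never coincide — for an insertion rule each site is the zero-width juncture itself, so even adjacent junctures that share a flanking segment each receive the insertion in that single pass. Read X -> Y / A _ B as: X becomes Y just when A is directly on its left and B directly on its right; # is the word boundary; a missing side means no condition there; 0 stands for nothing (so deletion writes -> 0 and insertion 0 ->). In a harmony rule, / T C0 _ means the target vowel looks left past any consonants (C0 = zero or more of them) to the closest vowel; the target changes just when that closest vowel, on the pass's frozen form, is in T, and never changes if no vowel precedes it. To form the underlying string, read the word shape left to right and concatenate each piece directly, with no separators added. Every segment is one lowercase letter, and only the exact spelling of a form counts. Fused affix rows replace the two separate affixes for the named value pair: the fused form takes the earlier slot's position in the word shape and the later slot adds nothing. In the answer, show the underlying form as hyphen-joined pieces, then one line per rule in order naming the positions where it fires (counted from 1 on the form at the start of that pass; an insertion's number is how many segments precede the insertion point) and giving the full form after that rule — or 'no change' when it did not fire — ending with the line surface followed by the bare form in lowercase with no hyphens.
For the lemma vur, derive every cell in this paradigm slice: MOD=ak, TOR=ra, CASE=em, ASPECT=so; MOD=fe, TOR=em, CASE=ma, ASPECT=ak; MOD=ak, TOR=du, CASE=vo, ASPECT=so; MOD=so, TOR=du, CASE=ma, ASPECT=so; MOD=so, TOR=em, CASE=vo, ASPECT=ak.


cell MOD=ak, TOR=ra, CASE=em, ASPECT=so:
underlying: vur-am-ib-ez-pp
1. o -> e, u -> i / F C0 _: no change
2. d -> t, v -> f, z -> s / _ #: no change
3. 0 -> a / C _ C: inserts after position(s) 9, 10: vuramibezapap
surface: vuramibezapap

cell MOD=fe, TOR=em, CASE=ma, ASPECT=ak:
underlying: vur-fe-ido-bpo-sd
1. o -> e, u -> i / F C0 _: fires at position(s) 8: vurfeidebposd
2. d -> t, v -> f, z -> s / _ #: fires at position(s) 13: vurfeidebpost
3. 0 -> a / C _ C: inserts after position(s) 3, 9, 12: vurafeidebaposat
surface: vurafeidebaposat

cell MOD=ak, TOR=du, CASE=vo, ASPECT=so:
underlying: vur-ik-ib-ez-u
1. o -> e, u -> i / F C0 _: fires at position(s) 10: vurikibezi
2. d -> t, v -> f, z -> s / _ #: no change
3. 0 -> a / C _ C: no change
surface: vurikibezi

cell MOD=so, TOR=du, CASE=ma, ASPECT=so:
underlying: vur-fe-sa-ez-u
1. o -> e, u -> i / F C0 _: fires at position(s) 10: vurfesaezi
2. d -> t, v -> f, z -> s / _ #: no change
3. 0 -> a / C _ C: inserts after position(s) 3: vurafesaezi
surface: vurafesaezi

cell MOD=so, TOR=em, CASE=vo, ASPECT=ak:
underlying: vur-ik-sa-bpo-sd
1. o -> e, u -> i / F C0 _: no change
2. d -> t, v -> f, z -> s / _ #: fires at position(s) 12: vuriksabpost
3. 0 -> a / C _ C: inserts after position(s) 5, 8, 11: vurikasabaposat
surface: vurikasabaposat


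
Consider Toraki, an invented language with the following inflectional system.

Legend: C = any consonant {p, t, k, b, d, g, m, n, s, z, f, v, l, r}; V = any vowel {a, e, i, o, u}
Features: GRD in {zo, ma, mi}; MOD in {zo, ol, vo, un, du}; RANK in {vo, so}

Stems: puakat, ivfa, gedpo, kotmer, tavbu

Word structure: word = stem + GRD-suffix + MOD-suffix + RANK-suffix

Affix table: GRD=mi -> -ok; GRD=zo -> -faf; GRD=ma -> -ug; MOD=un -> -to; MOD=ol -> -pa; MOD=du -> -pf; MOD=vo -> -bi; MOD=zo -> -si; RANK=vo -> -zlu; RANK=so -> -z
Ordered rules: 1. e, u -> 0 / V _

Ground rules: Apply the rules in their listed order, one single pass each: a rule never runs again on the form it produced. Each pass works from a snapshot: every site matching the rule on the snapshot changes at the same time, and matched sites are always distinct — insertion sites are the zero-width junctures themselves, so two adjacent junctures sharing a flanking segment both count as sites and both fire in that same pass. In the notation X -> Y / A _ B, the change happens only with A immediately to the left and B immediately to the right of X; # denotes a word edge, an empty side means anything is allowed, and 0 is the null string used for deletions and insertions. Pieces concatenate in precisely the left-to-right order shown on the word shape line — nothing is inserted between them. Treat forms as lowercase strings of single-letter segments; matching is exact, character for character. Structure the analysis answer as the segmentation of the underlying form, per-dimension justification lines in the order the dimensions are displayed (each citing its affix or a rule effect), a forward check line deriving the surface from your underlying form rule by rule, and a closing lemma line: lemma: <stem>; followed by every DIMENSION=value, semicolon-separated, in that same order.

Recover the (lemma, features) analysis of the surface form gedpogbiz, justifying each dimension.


underlying: gedpo-ug-bi-z
GRD=ma - signalled by the affix -ug
MOD=vo - signalled by the affix -bi
RANK=so - signalled by the affix -z
check: gedpougbiz -> gedpogbiz
lemma: gedpo; GRD=ma; MOD=vo; RANK=so


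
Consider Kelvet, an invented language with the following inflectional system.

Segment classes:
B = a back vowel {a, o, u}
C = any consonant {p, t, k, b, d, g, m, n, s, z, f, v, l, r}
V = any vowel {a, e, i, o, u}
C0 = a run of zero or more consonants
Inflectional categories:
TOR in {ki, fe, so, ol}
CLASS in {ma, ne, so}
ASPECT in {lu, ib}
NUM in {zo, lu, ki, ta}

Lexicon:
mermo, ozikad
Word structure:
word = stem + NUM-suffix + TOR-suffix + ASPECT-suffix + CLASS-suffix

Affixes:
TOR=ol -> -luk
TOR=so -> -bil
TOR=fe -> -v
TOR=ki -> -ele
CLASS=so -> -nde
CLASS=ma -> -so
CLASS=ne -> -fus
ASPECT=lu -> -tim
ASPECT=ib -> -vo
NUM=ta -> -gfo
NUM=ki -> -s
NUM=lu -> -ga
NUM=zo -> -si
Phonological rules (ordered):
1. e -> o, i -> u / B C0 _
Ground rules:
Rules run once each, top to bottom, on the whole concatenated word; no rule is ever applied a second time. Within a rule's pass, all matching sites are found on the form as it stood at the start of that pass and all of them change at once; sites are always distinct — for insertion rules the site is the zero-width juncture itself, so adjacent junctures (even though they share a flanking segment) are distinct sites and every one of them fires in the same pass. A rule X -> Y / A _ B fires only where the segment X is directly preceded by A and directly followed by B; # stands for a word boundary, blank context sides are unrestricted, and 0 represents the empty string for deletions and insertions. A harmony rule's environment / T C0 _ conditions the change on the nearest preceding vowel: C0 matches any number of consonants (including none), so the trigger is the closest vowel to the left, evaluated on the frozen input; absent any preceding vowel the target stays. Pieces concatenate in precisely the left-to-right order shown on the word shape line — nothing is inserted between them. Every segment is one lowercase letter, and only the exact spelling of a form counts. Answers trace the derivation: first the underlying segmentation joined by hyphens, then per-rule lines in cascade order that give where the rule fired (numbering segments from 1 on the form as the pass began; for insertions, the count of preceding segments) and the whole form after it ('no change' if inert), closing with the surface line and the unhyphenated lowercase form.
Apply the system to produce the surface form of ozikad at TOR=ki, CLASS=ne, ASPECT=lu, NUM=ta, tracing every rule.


underlying: ozikad-gfo-ele-tim-fus
1. e -> o, i -> u / B C0 _: fires at position(s) 3, 10: ozukadgfooletimfus
surface: ozukadgfooletimfus


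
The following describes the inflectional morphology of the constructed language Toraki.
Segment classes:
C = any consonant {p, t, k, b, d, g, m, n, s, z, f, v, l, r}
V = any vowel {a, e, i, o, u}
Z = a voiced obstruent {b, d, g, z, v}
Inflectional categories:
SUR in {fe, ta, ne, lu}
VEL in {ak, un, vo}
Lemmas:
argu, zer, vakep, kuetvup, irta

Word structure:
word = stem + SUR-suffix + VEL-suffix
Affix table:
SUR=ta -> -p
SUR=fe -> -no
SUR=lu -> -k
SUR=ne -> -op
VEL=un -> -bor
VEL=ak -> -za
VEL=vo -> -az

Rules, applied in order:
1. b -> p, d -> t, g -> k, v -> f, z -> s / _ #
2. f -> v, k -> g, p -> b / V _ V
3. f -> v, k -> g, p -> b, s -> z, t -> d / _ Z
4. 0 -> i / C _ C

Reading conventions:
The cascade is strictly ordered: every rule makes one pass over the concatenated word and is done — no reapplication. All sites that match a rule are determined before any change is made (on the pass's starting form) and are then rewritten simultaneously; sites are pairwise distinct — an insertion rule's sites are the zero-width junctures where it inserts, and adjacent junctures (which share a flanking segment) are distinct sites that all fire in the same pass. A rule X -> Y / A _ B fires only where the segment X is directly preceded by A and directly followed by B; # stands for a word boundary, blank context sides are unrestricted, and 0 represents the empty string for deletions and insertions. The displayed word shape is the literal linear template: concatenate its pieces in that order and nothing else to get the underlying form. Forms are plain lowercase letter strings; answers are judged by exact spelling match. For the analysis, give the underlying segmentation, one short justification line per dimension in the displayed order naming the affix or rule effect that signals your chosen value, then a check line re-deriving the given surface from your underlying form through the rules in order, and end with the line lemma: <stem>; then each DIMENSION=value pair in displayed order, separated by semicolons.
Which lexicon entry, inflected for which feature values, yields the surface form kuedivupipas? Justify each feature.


underlying: kuetvup-p-az
SUR=ta - signalled by the affix -p
VEL=vo - signalled by the affix -az
check: kuetvuppaz -> kuetvuppas -> kuetvuppas -> kuedvuppas -> kuedivupipas
lemma: kuetvup; SUR=ta; VEL=vo


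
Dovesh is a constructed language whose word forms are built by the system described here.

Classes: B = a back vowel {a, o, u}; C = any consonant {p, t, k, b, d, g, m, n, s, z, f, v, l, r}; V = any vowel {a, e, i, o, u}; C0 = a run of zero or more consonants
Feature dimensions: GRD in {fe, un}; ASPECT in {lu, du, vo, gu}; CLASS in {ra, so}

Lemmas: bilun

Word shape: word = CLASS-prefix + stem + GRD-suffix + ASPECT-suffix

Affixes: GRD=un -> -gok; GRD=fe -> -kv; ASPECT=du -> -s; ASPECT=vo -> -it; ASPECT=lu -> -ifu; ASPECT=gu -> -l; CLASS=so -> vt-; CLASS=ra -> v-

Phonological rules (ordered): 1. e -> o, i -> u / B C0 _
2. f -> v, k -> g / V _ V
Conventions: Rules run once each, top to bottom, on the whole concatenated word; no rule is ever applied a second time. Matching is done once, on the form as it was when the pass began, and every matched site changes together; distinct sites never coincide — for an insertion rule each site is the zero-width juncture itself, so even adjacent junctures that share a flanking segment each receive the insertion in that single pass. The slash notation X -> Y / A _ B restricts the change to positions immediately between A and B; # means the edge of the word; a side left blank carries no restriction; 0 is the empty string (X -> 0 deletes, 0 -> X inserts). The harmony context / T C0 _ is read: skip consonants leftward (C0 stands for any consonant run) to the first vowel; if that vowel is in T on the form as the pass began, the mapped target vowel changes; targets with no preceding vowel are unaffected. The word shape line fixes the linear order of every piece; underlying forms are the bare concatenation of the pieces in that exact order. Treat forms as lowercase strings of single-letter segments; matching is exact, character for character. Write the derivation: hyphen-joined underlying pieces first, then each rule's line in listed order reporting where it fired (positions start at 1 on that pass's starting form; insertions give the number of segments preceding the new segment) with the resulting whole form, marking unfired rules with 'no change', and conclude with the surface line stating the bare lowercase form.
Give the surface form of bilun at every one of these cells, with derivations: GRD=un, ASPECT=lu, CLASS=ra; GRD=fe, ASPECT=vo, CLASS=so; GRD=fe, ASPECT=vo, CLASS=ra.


cell GRD=un, ASPECT=lu, CLASS=ra:
underlying: v-bilun-gok-ifu
1. e -> o, i -> u / B C0 _: fires at position(s) 10: vbilungokufu
2. f -> v, k -> g / V _ V: fires at position(s) 9, 11: vbilungoguvu
surface: vbilungoguvu

cell GRD=fe, ASPECT=vo, CLASS=so:
underlying: vt-bilun-kv-it
1. e -> o, i -> u / B C0 _: fires at position(s) 10: vtbilunkvut
2. f -> v, k -> g / V _ V: no change
surface: vtbilunkvut

cell GRD=fe, ASPECT=vo, CLASS=ra:
underlying: v-bilun-kv-it
1. e -> o, i -> u / B C0 _: fires at position(s) 9: vbilunkvut
2. f -> v, k -> g / V _ V: no change
surface: vbilunkvut


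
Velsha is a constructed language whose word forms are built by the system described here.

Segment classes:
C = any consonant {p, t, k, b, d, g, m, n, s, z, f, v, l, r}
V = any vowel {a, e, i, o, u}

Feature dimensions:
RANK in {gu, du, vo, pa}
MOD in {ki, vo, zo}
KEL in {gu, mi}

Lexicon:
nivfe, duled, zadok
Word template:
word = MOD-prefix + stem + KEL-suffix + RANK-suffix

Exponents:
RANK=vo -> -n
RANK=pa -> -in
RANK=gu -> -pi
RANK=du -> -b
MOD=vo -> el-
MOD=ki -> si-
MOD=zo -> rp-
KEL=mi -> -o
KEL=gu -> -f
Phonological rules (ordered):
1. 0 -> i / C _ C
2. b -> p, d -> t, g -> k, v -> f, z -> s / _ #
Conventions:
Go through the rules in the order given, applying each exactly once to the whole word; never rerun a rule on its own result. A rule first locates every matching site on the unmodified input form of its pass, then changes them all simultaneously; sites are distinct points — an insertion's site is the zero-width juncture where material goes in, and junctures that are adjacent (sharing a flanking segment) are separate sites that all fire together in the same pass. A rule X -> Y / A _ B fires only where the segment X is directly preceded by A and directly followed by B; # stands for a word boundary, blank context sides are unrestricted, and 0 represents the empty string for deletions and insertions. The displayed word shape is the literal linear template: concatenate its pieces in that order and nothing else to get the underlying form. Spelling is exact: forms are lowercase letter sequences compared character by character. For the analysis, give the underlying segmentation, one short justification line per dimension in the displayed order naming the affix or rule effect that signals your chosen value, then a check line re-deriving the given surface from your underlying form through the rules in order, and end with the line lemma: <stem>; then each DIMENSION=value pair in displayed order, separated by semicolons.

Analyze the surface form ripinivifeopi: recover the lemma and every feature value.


underlying: rp-nivfe-o-pi
RANK=gu - signalled by the affix -pi
MOD=zo - signalled by the affix rp-
KEL=mi - signalled by the affix -o
check: rpnivfeopi -> ripinivifeopi -> ripinivifeopi
lemma: nivfe; RANK=gu; MOD=zo; KEL=mi


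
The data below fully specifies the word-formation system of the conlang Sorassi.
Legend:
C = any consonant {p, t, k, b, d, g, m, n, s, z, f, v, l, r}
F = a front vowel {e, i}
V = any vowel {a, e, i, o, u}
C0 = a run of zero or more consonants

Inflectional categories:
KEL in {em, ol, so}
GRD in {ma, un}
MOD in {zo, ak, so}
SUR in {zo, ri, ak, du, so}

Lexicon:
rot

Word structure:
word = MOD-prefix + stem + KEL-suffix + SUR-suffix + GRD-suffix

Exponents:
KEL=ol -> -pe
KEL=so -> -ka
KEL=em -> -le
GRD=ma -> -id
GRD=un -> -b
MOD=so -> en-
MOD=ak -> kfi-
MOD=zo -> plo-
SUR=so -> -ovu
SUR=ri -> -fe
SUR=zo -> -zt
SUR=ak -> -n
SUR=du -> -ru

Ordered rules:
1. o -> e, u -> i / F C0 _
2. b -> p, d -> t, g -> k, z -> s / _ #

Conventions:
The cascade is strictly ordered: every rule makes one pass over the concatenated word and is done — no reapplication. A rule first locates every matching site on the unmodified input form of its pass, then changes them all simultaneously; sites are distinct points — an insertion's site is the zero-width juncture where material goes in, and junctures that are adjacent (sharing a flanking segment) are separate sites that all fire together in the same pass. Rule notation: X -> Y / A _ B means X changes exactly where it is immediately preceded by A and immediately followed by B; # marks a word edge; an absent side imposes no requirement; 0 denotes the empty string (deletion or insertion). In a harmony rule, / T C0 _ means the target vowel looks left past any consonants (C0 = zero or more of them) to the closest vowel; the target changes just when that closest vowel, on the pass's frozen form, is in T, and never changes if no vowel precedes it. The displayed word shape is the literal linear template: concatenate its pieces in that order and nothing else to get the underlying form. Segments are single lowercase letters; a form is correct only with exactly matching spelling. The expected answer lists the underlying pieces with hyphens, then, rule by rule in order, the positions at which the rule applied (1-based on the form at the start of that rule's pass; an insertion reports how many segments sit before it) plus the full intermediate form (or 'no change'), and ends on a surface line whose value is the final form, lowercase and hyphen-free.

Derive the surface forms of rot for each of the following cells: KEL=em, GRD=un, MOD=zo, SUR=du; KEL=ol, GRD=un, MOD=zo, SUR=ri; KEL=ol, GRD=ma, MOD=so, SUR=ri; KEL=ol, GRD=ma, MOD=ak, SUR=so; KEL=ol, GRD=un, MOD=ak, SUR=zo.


cell KEL=em, GRD=un, MOD=zo, SUR=du:
underlying: plo-rot-le-ru-b
1. o -> e, u -> i / F C0 _: fires at position(s) 10: plorotlerib
2. b -> p, d -> t, g -> k, z -> s / _ #: fires at position(s) 11: plorotlerip
surface: plorotlerip

cell KEL=ol, GRD=un, MOD=zo, SUR=ri:
underlying: plo-rot-pe-fe-b
1. o -> e, u -> i / F C0 _: no change
2. b -> p, d -> t, g -> k, z -> s / _ #: fires at position(s) 11: plorotpefep
surface: plorotpefep

cell KEL=ol, GRD=ma, MOD=so, SUR=ri:
underlying: en-rot-pe-fe-id
1. o -> e, u -> i / F C0 _: fires at position(s) 4: enretpefeid
2. b -> p, d -> t, g -> k, z -> s / _ #: fires at position(s) 11: enretpefeit
surface: enretpefeit

cell KEL=ol, GRD=ma, MOD=ak, SUR=so:
underlying: kfi-rot-pe-ovu-id
1. o -> e, u -> i / F C0 _: fires at position(s) 5, 9: kfiretpeevuid
2. b -> p, d -> t, g -> k, z -> s / _ #: fires at position(s) 13: kfiretpeevuit
surface: kfiretpeevuit

cell KEL=ol, GRD=un, MOD=ak, SUR=zo:
underlying: kfi-rot-pe-zt-b
1. o -> e, u -> i / F C0 _: fires at position(s) 5: kfiretpeztb
2. b -> p, d -> t, g -> k, z -> s / _ #: fires at position(s) 11: kfiretpeztp
surface: kfiretpeztp
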